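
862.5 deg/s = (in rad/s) 15.05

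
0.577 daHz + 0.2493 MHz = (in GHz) 0.0002493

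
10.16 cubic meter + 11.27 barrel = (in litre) 1.195e+04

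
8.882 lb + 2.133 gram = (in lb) 8.887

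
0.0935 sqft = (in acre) 2.146e-06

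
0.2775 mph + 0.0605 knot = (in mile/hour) 0.3471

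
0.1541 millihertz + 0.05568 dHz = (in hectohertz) 5.722e-05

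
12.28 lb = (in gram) 5570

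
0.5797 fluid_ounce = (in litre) 0.01714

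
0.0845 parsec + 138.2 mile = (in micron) 2.607e+21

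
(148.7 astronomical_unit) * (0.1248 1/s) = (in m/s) 2.776e+12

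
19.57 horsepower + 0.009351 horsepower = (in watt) 1.46e+04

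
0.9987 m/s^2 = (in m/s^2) 0.9987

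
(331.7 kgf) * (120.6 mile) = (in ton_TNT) 0.1509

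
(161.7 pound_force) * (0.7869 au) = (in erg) 8.467e+20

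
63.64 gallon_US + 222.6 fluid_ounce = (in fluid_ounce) 8369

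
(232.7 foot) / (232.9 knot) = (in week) 9.788e-07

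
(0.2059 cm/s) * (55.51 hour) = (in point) 1.166e+06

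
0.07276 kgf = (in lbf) 0.1604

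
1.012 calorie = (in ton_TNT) 1.012e-09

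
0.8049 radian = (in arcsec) 1.66e+05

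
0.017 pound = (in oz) 0.272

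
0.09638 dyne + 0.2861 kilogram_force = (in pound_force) 0.6307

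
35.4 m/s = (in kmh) 127.4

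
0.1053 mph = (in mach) 0.0001382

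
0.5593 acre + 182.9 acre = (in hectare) 74.24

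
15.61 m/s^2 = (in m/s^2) 15.61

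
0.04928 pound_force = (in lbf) 0.04928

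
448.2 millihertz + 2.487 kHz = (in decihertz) 2.487e+04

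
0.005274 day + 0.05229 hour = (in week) 0.001065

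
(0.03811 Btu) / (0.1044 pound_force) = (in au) 5.788e-10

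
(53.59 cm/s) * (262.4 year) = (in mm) 4.435e+12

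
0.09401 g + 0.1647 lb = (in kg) 0.0748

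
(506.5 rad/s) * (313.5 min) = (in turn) 1.516e+06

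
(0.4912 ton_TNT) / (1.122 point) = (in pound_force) 1.167e+12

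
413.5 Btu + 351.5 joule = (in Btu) 413.8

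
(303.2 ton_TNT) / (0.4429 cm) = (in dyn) 2.864e+19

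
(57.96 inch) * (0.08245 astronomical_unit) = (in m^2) 1.816e+10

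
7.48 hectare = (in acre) 18.48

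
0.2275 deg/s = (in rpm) 0.03792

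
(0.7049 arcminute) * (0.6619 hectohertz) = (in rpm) 0.1296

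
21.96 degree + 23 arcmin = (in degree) 22.34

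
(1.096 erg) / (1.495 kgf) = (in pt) 2.119e-05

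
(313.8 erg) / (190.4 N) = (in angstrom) 1648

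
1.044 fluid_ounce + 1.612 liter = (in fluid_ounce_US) 55.55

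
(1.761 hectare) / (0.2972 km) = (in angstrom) 5.925e+11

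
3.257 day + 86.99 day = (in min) 1.3e+05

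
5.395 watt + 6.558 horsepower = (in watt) 4896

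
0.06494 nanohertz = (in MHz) 6.494e-17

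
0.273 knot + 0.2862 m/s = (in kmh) 1.536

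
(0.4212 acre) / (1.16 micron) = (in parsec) 4.762e-08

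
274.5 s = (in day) 0.003177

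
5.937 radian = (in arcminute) 2.041e+04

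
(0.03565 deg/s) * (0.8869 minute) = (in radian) 0.03311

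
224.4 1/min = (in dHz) 37.4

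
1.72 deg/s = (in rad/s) 0.03002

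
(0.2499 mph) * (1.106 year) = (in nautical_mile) 2104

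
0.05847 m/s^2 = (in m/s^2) 0.05847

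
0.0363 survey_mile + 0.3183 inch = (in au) 3.906e-10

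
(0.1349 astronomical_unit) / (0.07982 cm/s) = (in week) 4.18e+07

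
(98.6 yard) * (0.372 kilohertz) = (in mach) 98.5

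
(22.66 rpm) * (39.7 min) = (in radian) 5652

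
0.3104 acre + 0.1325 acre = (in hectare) 0.1792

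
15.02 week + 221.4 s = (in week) 15.02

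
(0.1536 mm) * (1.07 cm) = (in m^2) 1.644e-06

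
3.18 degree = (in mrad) 55.5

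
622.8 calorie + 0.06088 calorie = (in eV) 1.627e+22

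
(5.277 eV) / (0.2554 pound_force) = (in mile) 4.624e-22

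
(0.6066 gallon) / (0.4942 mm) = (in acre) 0.001148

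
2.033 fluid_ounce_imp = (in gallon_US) 0.01526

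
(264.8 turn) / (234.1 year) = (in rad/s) 2.254e-07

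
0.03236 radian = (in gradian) 2.06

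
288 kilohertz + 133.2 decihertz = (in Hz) 2.88e+05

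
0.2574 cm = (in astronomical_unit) 1.721e-14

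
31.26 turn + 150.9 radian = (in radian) 347.3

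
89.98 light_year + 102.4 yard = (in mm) 8.513e+20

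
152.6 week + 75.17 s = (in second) 9.229e+07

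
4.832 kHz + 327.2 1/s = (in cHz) 5.159e+05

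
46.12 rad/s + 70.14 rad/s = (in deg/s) 6661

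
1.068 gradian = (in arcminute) 57.67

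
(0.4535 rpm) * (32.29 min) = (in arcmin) 3.163e+05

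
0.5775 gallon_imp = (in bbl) 0.01651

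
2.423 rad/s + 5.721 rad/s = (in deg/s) 466.6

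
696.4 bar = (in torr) 5.223e+05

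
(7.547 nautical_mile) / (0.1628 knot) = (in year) 0.005292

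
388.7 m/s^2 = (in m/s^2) 388.7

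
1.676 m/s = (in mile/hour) 3.749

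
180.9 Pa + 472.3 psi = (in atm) 32.14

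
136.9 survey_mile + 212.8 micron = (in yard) 2.409e+05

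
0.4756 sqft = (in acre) 1.092e-05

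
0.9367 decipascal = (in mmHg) 0.0007026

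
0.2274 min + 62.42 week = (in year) 1.197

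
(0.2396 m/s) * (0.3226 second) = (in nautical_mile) 4.174e-05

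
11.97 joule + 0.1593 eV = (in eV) 7.471e+19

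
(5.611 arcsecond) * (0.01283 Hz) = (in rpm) 3.333e-06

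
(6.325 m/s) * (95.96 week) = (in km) 3.671e+05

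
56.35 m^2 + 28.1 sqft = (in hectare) 0.005896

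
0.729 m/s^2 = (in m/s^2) 0.729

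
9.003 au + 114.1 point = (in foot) 4.419e+12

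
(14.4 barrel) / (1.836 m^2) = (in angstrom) 1.247e+10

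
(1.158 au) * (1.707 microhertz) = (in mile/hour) 6.615e+05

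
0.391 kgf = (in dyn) 3.834e+05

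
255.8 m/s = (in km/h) 920.9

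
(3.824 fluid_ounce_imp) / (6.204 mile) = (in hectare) 1.088e-12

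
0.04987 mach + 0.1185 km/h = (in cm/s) 1701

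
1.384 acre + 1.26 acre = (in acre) 2.644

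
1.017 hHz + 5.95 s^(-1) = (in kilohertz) 0.1076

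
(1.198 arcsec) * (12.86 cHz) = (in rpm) 7.133e-06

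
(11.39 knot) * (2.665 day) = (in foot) 4.426e+06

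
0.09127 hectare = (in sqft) 9824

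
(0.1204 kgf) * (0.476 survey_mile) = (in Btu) 0.8573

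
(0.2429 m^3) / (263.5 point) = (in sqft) 28.13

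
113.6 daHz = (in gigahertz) 1.136e-06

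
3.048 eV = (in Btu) 4.629e-22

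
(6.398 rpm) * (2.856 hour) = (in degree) 3.947e+05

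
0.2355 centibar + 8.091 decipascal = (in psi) 0.03427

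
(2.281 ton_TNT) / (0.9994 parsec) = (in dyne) 0.03095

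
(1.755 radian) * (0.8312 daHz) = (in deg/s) 835.8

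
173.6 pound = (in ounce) 2778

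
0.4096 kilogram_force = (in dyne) 4.017e+05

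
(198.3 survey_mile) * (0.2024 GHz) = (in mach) 1.897e+11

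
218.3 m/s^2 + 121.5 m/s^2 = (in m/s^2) 339.8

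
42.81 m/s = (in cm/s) 4281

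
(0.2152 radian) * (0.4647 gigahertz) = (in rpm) 9.55e+08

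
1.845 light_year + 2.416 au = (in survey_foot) 5.727e+16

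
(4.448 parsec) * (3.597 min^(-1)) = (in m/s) 8.228e+15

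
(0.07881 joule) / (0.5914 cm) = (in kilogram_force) 1.359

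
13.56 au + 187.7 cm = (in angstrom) 2.029e+22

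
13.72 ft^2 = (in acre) 0.000315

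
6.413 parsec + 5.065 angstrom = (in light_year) 20.92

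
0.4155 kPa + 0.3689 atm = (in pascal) 3.779e+04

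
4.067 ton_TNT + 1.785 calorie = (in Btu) 1.613e+07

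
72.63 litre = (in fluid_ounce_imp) 2556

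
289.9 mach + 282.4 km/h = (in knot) 1.92e+05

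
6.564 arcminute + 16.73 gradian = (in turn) 0.04213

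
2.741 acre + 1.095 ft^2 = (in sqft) 1.194e+05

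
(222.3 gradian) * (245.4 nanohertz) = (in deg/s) 4.91e-05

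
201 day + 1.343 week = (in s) 1.818e+07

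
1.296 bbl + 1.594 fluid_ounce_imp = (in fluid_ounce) 6969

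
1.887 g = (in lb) 0.00416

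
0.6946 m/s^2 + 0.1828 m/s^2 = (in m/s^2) 0.8774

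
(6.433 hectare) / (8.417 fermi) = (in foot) 2.508e+19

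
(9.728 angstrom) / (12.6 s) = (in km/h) 2.779e-10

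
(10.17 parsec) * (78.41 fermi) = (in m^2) 2.461e+04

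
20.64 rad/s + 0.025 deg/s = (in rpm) 197.1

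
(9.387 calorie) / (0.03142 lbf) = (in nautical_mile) 0.1517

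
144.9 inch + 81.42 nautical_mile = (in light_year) 1.594e-11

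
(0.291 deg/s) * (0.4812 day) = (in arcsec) 4.355e+07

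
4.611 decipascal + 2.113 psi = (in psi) 2.113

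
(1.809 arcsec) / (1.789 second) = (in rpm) 4.681e-05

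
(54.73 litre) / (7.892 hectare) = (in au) 4.636e-18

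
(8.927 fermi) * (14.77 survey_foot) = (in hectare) 4.019e-18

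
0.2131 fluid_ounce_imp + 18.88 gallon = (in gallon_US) 18.88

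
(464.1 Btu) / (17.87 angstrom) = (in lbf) 6.16e+13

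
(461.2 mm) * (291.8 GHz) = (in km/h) 4.845e+11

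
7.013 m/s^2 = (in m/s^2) 7.013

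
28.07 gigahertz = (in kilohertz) 2.807e+07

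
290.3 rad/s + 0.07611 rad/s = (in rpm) 2773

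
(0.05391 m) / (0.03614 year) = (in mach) 1.389e-10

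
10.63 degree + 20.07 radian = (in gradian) 1290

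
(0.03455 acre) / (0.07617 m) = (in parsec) 5.949e-14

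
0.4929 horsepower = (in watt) 367.6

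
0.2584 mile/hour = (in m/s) 0.1155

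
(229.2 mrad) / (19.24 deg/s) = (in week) 1.129e-06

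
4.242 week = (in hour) 712.7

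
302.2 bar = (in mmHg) 2.267e+05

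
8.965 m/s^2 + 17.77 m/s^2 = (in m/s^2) 26.73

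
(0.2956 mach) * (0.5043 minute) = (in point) 8.633e+06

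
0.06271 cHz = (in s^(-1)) 0.0006271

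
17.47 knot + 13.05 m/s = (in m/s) 22.04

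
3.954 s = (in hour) 0.001098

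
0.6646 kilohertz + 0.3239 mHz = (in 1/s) 664.6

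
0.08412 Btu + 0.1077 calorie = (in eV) 5.568e+20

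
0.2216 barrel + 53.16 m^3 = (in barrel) 334.6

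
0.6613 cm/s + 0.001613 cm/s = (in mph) 0.01483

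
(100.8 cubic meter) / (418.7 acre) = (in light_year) 6.288e-21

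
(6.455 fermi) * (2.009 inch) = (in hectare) 3.294e-20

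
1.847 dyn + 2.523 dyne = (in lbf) 9.824e-06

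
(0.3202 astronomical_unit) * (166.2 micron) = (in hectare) 796.1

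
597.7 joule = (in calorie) 142.9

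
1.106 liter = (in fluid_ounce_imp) 38.93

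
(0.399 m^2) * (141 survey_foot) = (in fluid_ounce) 5.798e+05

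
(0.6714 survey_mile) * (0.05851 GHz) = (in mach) 1.857e+08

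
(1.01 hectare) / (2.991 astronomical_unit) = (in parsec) 7.315e-25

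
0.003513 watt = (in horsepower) 4.711e-06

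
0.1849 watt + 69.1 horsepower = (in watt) 5.153e+04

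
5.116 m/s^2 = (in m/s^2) 5.116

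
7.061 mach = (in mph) 5378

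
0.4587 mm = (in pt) 1.3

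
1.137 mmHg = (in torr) 1.137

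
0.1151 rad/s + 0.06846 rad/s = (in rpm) 1.753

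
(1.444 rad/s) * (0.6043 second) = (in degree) 50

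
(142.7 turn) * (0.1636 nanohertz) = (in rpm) 1.401e-06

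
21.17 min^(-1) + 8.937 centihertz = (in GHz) 4.422e-10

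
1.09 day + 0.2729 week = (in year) 0.00822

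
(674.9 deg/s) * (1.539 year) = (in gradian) 3.64e+10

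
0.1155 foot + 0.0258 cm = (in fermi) 3.546e+13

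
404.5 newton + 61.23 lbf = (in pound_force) 152.2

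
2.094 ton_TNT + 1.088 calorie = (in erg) 8.761e+16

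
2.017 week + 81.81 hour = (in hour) 420.7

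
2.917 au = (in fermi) 4.364e+26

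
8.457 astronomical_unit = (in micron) 1.265e+18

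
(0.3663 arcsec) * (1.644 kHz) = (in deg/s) 0.1673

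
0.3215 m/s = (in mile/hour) 0.7192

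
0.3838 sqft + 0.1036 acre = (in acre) 0.1036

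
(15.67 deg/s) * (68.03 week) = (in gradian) 7.164e+08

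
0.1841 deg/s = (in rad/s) 0.003213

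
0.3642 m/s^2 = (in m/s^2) 0.3642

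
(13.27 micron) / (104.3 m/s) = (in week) 2.104e-13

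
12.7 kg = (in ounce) 448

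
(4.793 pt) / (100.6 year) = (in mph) 1.192e-12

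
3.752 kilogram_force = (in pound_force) 8.272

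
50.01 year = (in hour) 4.381e+05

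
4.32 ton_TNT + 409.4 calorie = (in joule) 1.807e+10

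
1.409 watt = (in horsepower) 0.00189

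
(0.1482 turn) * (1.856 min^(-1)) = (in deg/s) 1.65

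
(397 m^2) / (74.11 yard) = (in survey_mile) 0.00364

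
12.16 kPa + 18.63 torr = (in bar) 0.1464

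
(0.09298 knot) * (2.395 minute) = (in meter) 6.874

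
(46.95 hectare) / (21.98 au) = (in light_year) 1.509e-23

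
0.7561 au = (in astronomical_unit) 0.7561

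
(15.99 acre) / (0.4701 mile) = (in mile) 0.05315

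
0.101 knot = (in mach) 0.0001526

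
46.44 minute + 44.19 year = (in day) 1.613e+04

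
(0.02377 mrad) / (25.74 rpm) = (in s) 8.818e-06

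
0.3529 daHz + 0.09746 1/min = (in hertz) 3.531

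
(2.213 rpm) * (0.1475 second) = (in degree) 1.959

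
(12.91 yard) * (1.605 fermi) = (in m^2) 1.895e-14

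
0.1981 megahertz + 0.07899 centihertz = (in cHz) 1.981e+07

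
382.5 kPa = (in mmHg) 2869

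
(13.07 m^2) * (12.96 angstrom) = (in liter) 1.694e-05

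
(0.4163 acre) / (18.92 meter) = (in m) 89.04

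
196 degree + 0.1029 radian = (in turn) 0.5608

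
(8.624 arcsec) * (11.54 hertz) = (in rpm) 0.004607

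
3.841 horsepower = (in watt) 2864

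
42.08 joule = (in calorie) 10.06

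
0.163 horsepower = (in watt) 121.5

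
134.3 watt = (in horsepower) 0.1801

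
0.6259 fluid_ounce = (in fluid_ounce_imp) 0.6515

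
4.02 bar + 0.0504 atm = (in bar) 4.071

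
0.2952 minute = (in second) 17.71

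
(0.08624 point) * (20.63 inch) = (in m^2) 1.594e-05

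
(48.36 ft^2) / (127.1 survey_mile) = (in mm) 0.02196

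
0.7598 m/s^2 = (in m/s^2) 0.7598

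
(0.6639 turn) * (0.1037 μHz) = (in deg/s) 2.478e-05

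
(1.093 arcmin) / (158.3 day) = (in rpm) 2.22e-10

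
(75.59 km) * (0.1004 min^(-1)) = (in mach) 0.3715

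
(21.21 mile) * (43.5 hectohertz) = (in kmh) 5.345e+08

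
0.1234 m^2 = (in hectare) 1.234e-05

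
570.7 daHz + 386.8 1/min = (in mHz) 5.713e+06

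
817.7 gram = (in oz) 28.84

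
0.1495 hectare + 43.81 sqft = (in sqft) 1.614e+04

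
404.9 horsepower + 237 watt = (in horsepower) 405.2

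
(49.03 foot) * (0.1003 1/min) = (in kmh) 0.08994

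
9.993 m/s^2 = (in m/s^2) 9.993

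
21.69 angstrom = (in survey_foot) 7.116e-09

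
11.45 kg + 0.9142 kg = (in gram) 1.236e+04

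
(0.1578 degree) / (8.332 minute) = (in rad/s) 5.509e-06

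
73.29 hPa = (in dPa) 7.329e+04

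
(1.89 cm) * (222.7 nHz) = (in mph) 9.415e-09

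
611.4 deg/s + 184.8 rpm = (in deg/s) 1720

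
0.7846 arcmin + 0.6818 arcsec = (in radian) 0.0002315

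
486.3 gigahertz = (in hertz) 4.863e+11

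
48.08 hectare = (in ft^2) 5.175e+06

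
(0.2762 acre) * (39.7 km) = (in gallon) 1.172e+10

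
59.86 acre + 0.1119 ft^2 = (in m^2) 2.422e+05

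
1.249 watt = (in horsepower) 0.001675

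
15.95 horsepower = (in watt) 1.189e+04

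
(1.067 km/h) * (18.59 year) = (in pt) 4.925e+11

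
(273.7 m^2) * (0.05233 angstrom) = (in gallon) 3.784e-07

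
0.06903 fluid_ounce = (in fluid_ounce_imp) 0.07185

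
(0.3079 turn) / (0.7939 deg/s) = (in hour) 0.03878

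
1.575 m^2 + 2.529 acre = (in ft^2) 1.102e+05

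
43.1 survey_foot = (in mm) 1.314e+04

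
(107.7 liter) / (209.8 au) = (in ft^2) 3.694e-14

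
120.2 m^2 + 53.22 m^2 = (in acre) 0.04285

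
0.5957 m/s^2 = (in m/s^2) 0.5957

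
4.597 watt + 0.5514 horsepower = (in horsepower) 0.5576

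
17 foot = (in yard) 5.667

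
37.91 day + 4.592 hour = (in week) 5.443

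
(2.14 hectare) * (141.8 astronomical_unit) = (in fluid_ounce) 1.535e+22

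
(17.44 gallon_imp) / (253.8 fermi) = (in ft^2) 3.363e+12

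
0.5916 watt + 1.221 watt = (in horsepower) 0.002431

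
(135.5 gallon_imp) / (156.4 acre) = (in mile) 6.047e-10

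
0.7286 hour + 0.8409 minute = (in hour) 0.7426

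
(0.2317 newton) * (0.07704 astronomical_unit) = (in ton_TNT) 0.6382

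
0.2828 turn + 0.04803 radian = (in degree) 104.6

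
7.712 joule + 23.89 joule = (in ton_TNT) 7.553e-09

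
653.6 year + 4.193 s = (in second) 2.061e+10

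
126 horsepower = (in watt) 9.396e+04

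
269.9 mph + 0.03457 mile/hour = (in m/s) 120.7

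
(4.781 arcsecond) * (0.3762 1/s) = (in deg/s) 0.0004996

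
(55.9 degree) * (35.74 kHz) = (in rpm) 3.33e+05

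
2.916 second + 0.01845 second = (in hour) 0.0008151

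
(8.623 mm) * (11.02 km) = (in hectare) 0.009503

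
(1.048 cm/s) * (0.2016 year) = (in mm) 6.663e+07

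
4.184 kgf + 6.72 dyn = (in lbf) 9.224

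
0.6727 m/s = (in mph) 1.505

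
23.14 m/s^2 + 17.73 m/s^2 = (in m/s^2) 40.87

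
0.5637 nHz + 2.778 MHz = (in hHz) 2.778e+04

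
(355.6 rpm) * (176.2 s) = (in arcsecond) 1.353e+09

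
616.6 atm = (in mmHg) 4.686e+05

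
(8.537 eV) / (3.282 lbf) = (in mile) 5.822e-23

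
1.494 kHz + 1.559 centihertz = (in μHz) 1.494e+09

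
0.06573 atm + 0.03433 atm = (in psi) 1.47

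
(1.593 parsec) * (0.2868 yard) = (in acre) 3.185e+12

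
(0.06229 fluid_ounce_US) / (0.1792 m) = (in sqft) 0.0001107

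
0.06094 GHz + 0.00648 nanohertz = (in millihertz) 6.094e+10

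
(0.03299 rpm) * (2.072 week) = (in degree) 2.48e+05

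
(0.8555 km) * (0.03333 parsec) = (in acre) 2.174e+14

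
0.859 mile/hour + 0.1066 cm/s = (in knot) 0.7485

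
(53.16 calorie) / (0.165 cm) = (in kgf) 1.375e+04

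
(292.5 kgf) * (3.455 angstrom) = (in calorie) 2.369e-07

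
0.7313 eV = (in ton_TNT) 2.8e-29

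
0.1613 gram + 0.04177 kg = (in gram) 41.93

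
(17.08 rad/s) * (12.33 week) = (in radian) 1.274e+08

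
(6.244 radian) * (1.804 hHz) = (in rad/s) 1126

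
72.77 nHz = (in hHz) 7.277e-10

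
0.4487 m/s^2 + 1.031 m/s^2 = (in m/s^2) 1.48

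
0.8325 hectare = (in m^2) 8325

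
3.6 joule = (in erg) 3.6e+07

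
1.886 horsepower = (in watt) 1406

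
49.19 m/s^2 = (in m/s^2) 49.19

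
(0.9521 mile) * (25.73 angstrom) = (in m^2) 3.942e-06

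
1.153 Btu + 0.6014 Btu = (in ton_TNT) 4.424e-07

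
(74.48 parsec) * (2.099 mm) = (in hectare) 4.824e+11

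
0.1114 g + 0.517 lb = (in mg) 2.346e+05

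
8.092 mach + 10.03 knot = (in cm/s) 2.76e+05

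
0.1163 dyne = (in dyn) 0.1163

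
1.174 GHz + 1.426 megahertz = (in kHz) 1.175e+06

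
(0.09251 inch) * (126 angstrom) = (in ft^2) 3.187e-10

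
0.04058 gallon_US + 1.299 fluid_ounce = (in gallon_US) 0.05073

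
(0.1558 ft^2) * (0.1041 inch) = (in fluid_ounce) 1.294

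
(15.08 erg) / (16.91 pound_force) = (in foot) 6.577e-08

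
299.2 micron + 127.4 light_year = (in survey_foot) 3.954e+18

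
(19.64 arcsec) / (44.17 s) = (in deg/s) 0.0001235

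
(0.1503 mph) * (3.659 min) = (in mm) 1.475e+04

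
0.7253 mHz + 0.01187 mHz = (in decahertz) 7.372e-05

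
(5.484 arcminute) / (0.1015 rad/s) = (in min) 0.0002619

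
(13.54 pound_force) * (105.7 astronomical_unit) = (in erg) 9.524e+21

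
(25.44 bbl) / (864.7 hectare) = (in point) 0.001326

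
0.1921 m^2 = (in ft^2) 2.068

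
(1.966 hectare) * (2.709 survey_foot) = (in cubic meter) 1.623e+04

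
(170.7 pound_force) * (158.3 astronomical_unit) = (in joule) 1.798e+16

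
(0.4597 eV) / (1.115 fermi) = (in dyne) 6.606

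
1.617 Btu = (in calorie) 407.7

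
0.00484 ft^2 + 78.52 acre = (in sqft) 3.42e+06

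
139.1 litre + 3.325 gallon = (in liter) 151.7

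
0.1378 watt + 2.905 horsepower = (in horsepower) 2.905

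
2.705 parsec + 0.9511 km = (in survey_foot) 2.738e+17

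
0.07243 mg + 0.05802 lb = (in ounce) 0.9283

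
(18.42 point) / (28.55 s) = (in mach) 6.684e-07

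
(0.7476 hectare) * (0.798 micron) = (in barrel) 0.03752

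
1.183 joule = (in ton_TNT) 2.827e-10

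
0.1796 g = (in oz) 0.006335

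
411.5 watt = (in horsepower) 0.5518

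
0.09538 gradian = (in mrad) 1.498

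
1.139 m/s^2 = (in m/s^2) 1.139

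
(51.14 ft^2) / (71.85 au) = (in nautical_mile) 2.387e-16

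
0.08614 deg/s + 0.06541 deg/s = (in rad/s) 0.002645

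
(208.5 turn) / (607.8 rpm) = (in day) 0.0002382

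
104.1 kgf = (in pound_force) 229.5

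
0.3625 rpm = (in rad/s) 0.03796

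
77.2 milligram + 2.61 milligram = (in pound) 0.000176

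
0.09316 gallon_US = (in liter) 0.3526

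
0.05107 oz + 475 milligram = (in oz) 0.06783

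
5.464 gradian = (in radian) 0.08583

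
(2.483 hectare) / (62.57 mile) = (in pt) 699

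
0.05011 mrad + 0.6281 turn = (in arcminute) 1.357e+04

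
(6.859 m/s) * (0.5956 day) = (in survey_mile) 219.3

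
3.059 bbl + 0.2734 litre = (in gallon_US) 128.6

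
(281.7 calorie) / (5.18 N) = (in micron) 2.275e+08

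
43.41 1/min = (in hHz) 0.007235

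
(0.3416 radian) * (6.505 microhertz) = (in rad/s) 2.222e-06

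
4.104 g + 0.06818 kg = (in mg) 7.228e+04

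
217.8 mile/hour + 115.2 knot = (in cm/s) 1.566e+04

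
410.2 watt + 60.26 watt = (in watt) 470.5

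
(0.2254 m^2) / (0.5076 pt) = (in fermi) 1.259e+18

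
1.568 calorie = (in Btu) 0.006218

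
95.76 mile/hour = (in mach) 0.1257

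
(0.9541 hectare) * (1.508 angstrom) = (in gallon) 0.0003801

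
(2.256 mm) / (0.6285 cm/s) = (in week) 5.935e-07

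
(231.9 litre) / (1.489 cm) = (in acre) 0.003848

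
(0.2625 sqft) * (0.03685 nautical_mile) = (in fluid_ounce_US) 5.628e+04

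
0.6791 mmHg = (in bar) 0.0009054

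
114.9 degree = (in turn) 0.3192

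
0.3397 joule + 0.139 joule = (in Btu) 0.0004537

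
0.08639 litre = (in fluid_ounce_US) 2.921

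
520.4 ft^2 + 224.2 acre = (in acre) 224.2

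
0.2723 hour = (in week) 0.001621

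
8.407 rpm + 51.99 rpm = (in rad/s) 6.325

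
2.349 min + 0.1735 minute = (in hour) 0.04204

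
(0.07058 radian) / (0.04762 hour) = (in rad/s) 0.0004117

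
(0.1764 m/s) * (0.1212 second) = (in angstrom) 2.138e+08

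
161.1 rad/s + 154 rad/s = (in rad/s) 315.1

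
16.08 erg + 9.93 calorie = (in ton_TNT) 9.93e-09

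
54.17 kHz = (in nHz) 5.417e+13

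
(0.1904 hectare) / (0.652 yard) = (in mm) 3.194e+06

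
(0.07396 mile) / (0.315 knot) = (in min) 12.24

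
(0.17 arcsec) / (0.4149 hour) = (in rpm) 5.269e-09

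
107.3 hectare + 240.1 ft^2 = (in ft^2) 1.155e+07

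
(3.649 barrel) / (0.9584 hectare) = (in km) 6.053e-08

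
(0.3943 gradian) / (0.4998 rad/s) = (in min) 0.0002065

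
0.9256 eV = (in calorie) 3.544e-20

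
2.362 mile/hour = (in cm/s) 105.6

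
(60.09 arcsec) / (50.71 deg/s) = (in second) 0.0003292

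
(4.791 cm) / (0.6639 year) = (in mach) 6.72e-12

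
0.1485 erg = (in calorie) 3.549e-09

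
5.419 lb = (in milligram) 2.458e+06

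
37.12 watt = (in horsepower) 0.04978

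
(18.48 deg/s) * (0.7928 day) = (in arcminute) 7.595e+07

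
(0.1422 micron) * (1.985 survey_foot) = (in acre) 2.126e-11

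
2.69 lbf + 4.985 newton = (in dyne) 1.695e+06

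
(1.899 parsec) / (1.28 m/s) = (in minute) 7.63e+14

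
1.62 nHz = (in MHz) 1.62e-15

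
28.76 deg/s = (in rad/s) 0.502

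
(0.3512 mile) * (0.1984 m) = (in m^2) 112.1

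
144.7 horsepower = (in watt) 1.079e+05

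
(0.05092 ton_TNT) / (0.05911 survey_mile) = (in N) 2.24e+06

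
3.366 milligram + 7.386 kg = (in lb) 16.28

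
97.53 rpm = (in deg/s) 585.2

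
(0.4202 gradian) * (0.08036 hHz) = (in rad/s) 0.05304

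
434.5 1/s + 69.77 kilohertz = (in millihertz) 7.02e+07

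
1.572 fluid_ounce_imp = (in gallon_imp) 0.009825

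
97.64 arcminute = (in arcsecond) 5858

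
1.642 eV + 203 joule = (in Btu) 0.1924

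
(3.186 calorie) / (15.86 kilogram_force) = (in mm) 85.71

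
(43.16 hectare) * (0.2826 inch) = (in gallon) 8.184e+05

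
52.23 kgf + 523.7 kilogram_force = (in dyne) 5.648e+08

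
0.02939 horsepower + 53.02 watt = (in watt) 74.94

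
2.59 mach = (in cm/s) 8.819e+04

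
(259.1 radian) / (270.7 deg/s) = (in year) 1.739e-06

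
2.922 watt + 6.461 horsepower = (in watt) 4821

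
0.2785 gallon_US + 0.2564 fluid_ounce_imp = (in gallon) 0.2804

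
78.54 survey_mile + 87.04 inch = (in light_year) 1.336e-11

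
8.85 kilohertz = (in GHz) 8.85e-06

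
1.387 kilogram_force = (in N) 13.6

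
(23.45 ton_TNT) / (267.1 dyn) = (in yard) 4.017e+13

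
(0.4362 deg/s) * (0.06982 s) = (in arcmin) 1.827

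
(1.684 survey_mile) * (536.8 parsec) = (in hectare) 4.489e+18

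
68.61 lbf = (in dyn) 3.052e+07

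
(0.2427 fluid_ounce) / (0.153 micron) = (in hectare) 0.004691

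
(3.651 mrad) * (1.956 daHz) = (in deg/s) 4.092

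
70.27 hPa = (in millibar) 70.27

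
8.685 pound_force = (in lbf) 8.685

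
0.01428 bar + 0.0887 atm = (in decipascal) 1.042e+05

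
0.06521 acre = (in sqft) 2841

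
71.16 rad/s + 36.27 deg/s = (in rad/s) 71.79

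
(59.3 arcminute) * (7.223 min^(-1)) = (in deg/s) 0.119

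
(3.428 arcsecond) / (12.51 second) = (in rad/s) 1.328e-06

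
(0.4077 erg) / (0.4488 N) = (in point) 0.0002575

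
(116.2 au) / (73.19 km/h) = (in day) 9.896e+06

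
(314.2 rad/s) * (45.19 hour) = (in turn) 8.135e+06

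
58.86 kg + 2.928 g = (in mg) 5.886e+07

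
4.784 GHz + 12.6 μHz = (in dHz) 4.784e+10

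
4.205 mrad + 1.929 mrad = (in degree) 0.3515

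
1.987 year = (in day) 725.3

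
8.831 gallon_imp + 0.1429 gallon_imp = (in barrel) 0.2566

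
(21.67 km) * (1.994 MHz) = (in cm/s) 4.321e+12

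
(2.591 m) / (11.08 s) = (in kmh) 0.8418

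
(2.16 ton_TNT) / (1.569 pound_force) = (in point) 3.671e+12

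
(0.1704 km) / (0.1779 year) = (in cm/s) 0.003037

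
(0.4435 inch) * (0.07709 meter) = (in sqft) 0.009347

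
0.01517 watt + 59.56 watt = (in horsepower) 0.07989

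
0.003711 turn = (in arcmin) 80.16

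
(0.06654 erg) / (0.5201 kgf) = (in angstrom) 13.05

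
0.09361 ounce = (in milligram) 2654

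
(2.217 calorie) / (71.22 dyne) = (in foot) 4.273e+04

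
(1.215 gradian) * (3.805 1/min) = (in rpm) 0.01156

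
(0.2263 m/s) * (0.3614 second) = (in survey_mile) 5.082e-05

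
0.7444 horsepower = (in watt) 555.1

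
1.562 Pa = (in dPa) 15.62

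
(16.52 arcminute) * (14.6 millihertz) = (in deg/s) 0.00402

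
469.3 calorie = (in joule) 1964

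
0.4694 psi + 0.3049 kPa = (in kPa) 3.541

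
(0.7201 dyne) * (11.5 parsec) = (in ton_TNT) 610.7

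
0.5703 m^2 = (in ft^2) 6.139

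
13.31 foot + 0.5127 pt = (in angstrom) 4.057e+10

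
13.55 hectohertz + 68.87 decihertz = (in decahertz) 136.2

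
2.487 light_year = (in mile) 1.462e+13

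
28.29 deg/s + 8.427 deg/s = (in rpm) 6.12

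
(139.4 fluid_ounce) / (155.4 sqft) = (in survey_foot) 0.0009368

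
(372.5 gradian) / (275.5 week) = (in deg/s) 2.012e-06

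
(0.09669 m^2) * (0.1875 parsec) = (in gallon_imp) 1.231e+17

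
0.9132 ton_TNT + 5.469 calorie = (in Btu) 3.621e+06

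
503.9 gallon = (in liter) 1907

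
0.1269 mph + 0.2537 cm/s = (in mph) 0.1326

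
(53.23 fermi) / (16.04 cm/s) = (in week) 5.487e-19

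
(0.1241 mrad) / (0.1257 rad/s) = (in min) 1.645e-05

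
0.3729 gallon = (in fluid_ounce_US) 47.73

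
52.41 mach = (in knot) 3.469e+04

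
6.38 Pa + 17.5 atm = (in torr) 1.33e+04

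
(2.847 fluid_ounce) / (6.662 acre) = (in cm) 3.123e-07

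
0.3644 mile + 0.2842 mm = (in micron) 5.864e+08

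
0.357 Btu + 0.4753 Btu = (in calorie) 209.9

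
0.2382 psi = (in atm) 0.01621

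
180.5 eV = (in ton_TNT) 6.912e-27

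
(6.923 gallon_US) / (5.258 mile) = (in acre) 7.653e-10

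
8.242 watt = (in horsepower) 0.01105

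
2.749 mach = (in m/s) 936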